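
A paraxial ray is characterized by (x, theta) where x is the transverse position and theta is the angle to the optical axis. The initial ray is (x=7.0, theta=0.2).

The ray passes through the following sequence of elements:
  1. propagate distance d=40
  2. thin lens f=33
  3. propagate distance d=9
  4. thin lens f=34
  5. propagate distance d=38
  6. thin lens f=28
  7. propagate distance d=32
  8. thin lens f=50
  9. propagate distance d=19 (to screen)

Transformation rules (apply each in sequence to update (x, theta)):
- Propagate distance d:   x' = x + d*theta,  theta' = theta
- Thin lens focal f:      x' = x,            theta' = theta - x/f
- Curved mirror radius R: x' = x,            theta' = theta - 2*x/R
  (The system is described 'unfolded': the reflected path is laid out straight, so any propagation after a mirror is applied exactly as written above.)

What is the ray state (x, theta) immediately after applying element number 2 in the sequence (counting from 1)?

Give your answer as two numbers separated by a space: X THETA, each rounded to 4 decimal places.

Answer: 15.0000 -0.2545

Derivation:
Initial: x=7.0000 theta=0.2000
After 1 (propagate distance d=40): x=15.0000 theta=0.2000
After 2 (thin lens f=33): x=15.0000 theta=-14/55 (≈-0.2545)
Rounded to 4 decimal places: x = 15.0000, theta = -0.2545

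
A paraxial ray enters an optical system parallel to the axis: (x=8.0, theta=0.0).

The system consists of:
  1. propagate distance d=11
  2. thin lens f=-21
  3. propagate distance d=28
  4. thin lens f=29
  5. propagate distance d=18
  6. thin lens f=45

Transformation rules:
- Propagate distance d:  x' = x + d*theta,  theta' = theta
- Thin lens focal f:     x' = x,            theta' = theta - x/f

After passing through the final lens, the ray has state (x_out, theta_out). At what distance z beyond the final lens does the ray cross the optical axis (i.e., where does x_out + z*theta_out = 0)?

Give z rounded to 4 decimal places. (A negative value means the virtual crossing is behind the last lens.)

Initial: x=8.0000 theta=0.0000
After 1 (propagate distance d=11): x=8.0000 theta=0.0000
After 2 (thin lens f=-21): x=8.0000 theta=8/21 (≈0.3810)
After 3 (propagate distance d=28): x=56/3 (≈18.6667) theta=8/21 (≈0.3810)
After 4 (thin lens f=29): x=56/3 (≈18.6667) theta=-160/609 (≈-0.2627)
After 5 (propagate distance d=18): x=8488/609 (≈13.9376) theta=-160/609 (≈-0.2627)
After 6 (thin lens f=45): x=8488/609 (≈13.9376) theta=-15688/27405 (≈-0.5725)
z_focus = -x_out/theta_out = -(8488/609)/(-15688/27405) = 47745/1961 ≈ 24.3473
Rounded to 4 decimal places: z = 24.3473

Answer: 24.3473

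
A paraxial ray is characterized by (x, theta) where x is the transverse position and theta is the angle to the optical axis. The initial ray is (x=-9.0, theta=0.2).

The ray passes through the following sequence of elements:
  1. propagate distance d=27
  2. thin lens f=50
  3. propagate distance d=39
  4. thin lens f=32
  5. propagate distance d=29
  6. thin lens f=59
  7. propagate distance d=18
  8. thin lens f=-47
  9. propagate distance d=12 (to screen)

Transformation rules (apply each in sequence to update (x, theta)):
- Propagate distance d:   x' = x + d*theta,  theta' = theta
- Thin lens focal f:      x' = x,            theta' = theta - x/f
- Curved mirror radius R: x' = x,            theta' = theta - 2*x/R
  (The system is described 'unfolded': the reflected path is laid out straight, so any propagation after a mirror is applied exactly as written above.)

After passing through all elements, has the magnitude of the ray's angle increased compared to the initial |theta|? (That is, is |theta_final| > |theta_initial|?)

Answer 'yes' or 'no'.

Answer: no

Derivation:
Initial: x=-9.0000 theta=0.2000
After 1 (propagate distance d=27): x=-3.6000 theta=0.2000
After 2 (thin lens f=50): x=-3.6000 theta=0.2720
After 3 (propagate distance d=39): x=7.0080 theta=0.2720
After 4 (thin lens f=32): x=7.0080 theta=0.0530
After 5 (propagate distance d=29): x=8.5450 theta=0.0530
After 6 (thin lens f=59): x=8.5450 theta=-2709/29500 (≈-0.0918)
After 7 (propagate distance d=18): x=406631/59000 (≈6.8921) theta=-2709/29500 (≈-0.0918)
After 8 (thin lens f=-47): x=406631/59000 (≈6.8921) theta=30397/554600 (≈0.0548)
After 9 (propagate distance d=12 (to screen)): x=20935477/2773000 (≈7.5498) theta=30397/554600 (≈0.0548)
|theta_initial|=0.2000 |theta_final|=30397/554600 (≈0.0548) -> not increased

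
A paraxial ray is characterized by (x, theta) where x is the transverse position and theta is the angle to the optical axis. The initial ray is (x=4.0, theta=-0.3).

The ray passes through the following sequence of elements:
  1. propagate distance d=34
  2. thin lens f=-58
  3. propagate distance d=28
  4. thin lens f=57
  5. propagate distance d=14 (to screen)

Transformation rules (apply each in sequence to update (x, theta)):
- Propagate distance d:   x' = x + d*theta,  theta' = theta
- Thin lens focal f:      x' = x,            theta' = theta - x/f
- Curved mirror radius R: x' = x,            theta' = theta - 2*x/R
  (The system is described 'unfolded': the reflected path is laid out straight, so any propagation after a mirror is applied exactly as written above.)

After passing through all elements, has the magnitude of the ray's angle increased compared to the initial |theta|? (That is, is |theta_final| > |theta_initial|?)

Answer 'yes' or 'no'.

Answer: no

Derivation:
Initial: x=4.0000 theta=-0.3000
After 1 (propagate distance d=34): x=-6.2000 theta=-0.3000
After 2 (thin lens f=-58): x=-6.2000 theta=-59/145 (≈-0.4069)
After 3 (propagate distance d=28): x=-2551/145 (≈-17.5931) theta=-59/145 (≈-0.4069)
After 4 (thin lens f=57): x=-2551/145 (≈-17.5931) theta=-28/285 (≈-0.0982)
After 5 (propagate distance d=14 (to screen)): x=-31355/1653 (≈-18.9685) theta=-28/285 (≈-0.0982)
|theta_initial|=0.3000 |theta_final|=28/285 (≈0.0982) -> not increased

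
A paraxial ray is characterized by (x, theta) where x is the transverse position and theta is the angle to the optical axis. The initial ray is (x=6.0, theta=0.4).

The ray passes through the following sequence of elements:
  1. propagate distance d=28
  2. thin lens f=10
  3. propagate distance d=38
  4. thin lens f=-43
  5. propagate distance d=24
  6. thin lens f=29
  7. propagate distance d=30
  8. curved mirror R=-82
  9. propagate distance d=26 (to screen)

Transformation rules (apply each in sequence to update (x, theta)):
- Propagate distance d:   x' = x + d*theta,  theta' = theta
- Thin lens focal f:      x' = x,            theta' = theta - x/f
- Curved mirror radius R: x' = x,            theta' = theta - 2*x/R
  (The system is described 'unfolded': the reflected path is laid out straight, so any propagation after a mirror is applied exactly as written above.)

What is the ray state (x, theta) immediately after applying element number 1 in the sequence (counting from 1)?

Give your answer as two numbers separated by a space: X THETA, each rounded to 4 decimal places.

Initial: x=6.0000 theta=0.4000
After 1 (propagate distance d=28): x=17.2000 theta=0.4000
Rounded to 4 decimal places: x = 17.2000, theta = 0.4000

Answer: 17.2000 0.4000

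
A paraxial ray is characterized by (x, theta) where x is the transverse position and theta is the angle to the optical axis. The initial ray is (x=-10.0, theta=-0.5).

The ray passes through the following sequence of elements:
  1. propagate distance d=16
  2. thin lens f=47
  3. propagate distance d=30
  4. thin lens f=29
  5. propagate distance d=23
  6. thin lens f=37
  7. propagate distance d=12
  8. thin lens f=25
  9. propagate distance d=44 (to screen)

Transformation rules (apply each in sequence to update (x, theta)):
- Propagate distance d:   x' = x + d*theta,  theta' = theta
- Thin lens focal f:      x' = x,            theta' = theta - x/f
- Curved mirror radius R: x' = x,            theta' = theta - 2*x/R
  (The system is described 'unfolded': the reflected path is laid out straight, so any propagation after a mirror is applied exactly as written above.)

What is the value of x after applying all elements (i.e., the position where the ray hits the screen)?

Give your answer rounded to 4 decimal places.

Answer: 33.9510

Derivation:
Initial: x=-10.0000 theta=-0.5000
After 1 (propagate distance d=16): x=-18.0000 theta=-0.5000
After 2 (thin lens f=47): x=-18.0000 theta=-11/94 (≈-0.1170)
After 3 (propagate distance d=30): x=-1011/47 (≈-21.5106) theta=-11/94 (≈-0.1170)
After 4 (thin lens f=29): x=-1011/47 (≈-21.5106) theta=1703/2726 (≈0.6247)
After 5 (propagate distance d=23): x=-19469/2726 (≈-7.1420) theta=1703/2726 (≈0.6247)
After 6 (thin lens f=37): x=-19469/2726 (≈-7.1420) theta=41240/50431 (≈0.8178)
After 7 (propagate distance d=12): x=269407/100862 (≈2.6710) theta=41240/50431 (≈0.8178)
After 8 (thin lens f=25): x=269407/100862 (≈2.6710) theta=1792593/2521550 (≈0.7109)
After 9 (propagate distance d=44 (to screen)): x=85609267/2521550 (≈33.9510) theta=1792593/2521550 (≈0.7109)
Rounded to 4 decimal places: x = 33.9510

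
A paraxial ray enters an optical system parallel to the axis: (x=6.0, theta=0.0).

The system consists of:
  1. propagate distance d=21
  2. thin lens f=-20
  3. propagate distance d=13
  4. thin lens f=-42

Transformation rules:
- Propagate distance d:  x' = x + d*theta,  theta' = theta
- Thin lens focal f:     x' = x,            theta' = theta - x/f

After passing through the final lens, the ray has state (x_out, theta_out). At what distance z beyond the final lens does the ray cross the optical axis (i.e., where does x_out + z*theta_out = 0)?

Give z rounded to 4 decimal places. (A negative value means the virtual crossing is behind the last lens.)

Initial: x=6.0000 theta=0.0000
After 1 (propagate distance d=21): x=6.0000 theta=0.0000
After 2 (thin lens f=-20): x=6.0000 theta=0.3000
After 3 (propagate distance d=13): x=9.9000 theta=0.3000
After 4 (thin lens f=-42): x=9.9000 theta=15/28 (≈0.5357)
z_focus = -x_out/theta_out = -(9.9000)/(15/28) = -18.4800
Rounded to 4 decimal places: z = -18.4800

Answer: -18.4800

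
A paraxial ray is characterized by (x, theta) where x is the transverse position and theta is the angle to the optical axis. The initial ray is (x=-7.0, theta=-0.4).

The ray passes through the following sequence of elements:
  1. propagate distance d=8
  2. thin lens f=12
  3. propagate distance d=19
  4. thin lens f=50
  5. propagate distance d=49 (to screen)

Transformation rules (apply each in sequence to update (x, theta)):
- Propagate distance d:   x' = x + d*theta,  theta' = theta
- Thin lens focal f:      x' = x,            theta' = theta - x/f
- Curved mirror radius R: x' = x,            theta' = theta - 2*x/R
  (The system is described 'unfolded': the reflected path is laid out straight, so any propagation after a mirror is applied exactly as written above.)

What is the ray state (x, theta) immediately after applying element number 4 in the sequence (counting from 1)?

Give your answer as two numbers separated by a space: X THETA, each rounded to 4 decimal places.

Initial: x=-7.0000 theta=-0.4000
After 1 (propagate distance d=8): x=-10.2000 theta=-0.4000
After 2 (thin lens f=12): x=-10.2000 theta=0.4500
After 3 (propagate distance d=19): x=-1.6500 theta=0.4500
After 4 (thin lens f=50): x=-1.6500 theta=0.4830
Rounded to 4 decimal places: x = -1.6500, theta = 0.4830

Answer: -1.6500 0.4830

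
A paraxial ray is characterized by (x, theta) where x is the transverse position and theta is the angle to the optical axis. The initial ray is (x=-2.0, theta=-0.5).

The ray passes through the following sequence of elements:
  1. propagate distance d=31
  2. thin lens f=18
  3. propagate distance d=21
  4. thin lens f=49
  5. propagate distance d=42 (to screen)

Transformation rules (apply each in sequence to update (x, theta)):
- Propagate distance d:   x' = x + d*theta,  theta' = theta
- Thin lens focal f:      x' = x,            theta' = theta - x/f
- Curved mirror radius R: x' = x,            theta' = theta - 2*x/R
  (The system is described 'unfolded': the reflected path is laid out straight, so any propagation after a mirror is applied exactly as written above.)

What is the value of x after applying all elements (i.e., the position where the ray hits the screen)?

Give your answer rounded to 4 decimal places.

Initial: x=-2.0000 theta=-0.5000
After 1 (propagate distance d=31): x=-17.5000 theta=-0.5000
After 2 (thin lens f=18): x=-17.5000 theta=17/36 (≈0.4722)
After 3 (propagate distance d=21): x=-91/12 (≈-7.5833) theta=17/36 (≈0.4722)
After 4 (thin lens f=49): x=-91/12 (≈-7.5833) theta=79/126 (≈0.6270)
After 5 (propagate distance d=42 (to screen)): x=18.7500 theta=79/126 (≈0.6270)
Rounded to 4 decimal places: x = 18.7500

Answer: 18.7500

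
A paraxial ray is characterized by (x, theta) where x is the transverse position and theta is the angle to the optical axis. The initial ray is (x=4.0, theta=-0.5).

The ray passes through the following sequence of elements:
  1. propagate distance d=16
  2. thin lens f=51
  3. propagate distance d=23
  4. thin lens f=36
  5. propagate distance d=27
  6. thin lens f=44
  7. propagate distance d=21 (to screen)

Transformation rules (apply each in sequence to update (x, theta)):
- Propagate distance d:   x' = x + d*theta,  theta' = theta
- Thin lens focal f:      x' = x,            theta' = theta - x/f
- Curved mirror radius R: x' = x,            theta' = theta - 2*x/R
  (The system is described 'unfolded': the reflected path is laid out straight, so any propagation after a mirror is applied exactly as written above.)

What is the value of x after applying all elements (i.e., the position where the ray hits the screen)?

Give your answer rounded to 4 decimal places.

Initial: x=4.0000 theta=-0.5000
After 1 (propagate distance d=16): x=-4.0000 theta=-0.5000
After 2 (thin lens f=51): x=-4.0000 theta=-43/102 (≈-0.4216)
After 3 (propagate distance d=23): x=-1397/102 (≈-13.6961) theta=-43/102 (≈-0.4216)
After 4 (thin lens f=36): x=-1397/102 (≈-13.6961) theta=-151/3672 (≈-0.0411)
After 5 (propagate distance d=27): x=-6041/408 (≈-14.8064) theta=-151/3672 (≈-0.0411)
After 6 (thin lens f=44): x=-6041/408 (≈-14.8064) theta=47725/161568 (≈0.2954)
After 7 (propagate distance d=21 (to screen)): x=-463337/53856 (≈-8.6033) theta=47725/161568 (≈0.2954)
Rounded to 4 decimal places: x = -8.6033

Answer: -8.6033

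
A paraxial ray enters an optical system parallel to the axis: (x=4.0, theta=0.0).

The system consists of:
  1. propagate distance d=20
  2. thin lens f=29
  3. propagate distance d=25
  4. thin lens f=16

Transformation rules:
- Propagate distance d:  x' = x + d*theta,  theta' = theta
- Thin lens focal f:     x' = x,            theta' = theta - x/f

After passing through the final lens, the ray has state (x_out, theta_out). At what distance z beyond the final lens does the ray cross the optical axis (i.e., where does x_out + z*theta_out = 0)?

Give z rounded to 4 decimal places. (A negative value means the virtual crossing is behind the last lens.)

Initial: x=4.0000 theta=0.0000
After 1 (propagate distance d=20): x=4.0000 theta=0.0000
After 2 (thin lens f=29): x=4.0000 theta=-4/29 (≈-0.1379)
After 3 (propagate distance d=25): x=16/29 (≈0.5517) theta=-4/29 (≈-0.1379)
After 4 (thin lens f=16): x=16/29 (≈0.5517) theta=-5/29 (≈-0.1724)
z_focus = -x_out/theta_out = -(16/29)/(-5/29) = 3.2000
Rounded to 4 decimal places: z = 3.2000

Answer: 3.2000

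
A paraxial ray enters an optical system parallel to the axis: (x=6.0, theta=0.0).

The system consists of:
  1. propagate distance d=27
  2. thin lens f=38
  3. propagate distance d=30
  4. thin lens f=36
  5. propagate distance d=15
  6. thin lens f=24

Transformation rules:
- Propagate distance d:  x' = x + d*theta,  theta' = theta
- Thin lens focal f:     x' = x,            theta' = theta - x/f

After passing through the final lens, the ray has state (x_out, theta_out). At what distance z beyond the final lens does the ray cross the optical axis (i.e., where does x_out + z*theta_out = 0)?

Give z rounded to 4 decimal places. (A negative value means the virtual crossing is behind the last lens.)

Answer: -13.0526

Derivation:
Initial: x=6.0000 theta=0.0000
After 1 (propagate distance d=27): x=6.0000 theta=0.0000
After 2 (thin lens f=38): x=6.0000 theta=-3/19 (≈-0.1579)
After 3 (propagate distance d=30): x=24/19 (≈1.2632) theta=-3/19 (≈-0.1579)
After 4 (thin lens f=36): x=24/19 (≈1.2632) theta=-11/57 (≈-0.1930)
After 5 (propagate distance d=15): x=-31/19 (≈-1.6316) theta=-11/57 (≈-0.1930)
After 6 (thin lens f=24): x=-31/19 (≈-1.6316) theta=-0.1250
z_focus = -x_out/theta_out = -(-31/19)/(-0.1250) = -248/19 ≈ -13.0526
Rounded to 4 decimal places: z = -13.0526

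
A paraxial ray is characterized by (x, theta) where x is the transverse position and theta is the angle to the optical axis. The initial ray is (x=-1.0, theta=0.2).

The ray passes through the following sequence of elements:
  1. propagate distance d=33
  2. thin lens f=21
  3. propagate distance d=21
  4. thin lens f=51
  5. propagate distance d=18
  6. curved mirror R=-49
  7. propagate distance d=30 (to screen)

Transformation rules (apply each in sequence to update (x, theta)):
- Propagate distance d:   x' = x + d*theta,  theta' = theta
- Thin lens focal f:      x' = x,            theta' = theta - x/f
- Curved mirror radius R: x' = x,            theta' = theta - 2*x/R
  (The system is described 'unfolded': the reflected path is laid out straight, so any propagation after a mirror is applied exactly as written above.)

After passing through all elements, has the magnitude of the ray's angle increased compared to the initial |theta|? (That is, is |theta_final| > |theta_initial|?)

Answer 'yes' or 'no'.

Answer: no

Derivation:
Initial: x=-1.0000 theta=0.2000
After 1 (propagate distance d=33): x=5.6000 theta=0.2000
After 2 (thin lens f=21): x=5.6000 theta=-1/15 (≈-0.0667)
After 3 (propagate distance d=21): x=4.2000 theta=-1/15 (≈-0.0667)
After 4 (thin lens f=51): x=4.2000 theta=-38/255 (≈-0.1490)
After 5 (propagate distance d=18): x=129/85 (≈1.5176) theta=-38/255 (≈-0.1490)
After 6 (curved mirror R=-49): x=129/85 (≈1.5176) theta=-64/735 (≈-0.0871)
After 7 (propagate distance d=30 (to screen)): x=-4559/4165 (≈-1.0946) theta=-64/735 (≈-0.0871)
|theta_initial|=0.2000 |theta_final|=64/735 (≈0.0871) -> not increased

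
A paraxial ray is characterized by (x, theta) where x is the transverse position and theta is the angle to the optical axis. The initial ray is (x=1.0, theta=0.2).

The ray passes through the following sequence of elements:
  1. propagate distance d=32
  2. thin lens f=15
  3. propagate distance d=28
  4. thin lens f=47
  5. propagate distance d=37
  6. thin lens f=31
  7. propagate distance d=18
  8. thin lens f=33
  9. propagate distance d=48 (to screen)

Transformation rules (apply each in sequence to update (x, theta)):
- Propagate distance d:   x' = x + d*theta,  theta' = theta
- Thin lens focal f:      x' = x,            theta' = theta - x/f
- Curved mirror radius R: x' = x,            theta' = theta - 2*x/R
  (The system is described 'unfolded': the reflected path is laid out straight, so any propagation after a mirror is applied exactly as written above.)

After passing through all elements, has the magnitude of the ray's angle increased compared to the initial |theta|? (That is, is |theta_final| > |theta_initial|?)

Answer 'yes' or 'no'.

Answer: yes

Derivation:
Initial: x=1.0000 theta=0.2000
After 1 (propagate distance d=32): x=7.4000 theta=0.2000
After 2 (thin lens f=15): x=7.4000 theta=-22/75 (≈-0.2933)
After 3 (propagate distance d=28): x=-61/75 (≈-0.8133) theta=-22/75 (≈-0.2933)
After 4 (thin lens f=47): x=-61/75 (≈-0.8133) theta=-973/3525 (≈-0.2760)
After 5 (propagate distance d=37): x=-12956/1175 (≈-11.0264) theta=-973/3525 (≈-0.2760)
After 6 (thin lens f=31): x=-12956/1175 (≈-11.0264) theta=1741/21855 (≈0.0797)
After 7 (propagate distance d=18): x=-349406/36425 (≈-9.5925) theta=1741/21855 (≈0.0797)
After 8 (thin lens f=33): x=-349406/36425 (≈-9.5925) theta=148387/400675 (≈0.3703)
After 9 (propagate distance d=48 (to screen)): x=655822/80135 (≈8.1840) theta=148387/400675 (≈0.3703)
|theta_initial|=0.2000 |theta_final|=148387/400675 (≈0.3703) -> increased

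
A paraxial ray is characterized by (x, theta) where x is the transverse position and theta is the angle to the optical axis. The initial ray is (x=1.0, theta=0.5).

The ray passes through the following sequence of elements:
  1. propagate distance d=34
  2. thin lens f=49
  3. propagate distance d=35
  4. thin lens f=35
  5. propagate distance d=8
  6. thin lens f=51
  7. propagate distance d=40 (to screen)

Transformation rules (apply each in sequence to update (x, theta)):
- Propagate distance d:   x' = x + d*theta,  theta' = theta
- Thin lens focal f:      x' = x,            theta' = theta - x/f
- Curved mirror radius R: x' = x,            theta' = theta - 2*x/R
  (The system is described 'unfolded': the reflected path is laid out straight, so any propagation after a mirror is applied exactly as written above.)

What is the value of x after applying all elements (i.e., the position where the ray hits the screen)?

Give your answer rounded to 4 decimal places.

Initial: x=1.0000 theta=0.5000
After 1 (propagate distance d=34): x=18.0000 theta=0.5000
After 2 (thin lens f=49): x=18.0000 theta=13/98 (≈0.1327)
After 3 (propagate distance d=35): x=317/14 (≈22.6429) theta=13/98 (≈0.1327)
After 4 (thin lens f=35): x=317/14 (≈22.6429) theta=-18/35 (≈-0.5143)
After 5 (propagate distance d=8): x=1297/70 (≈18.5286) theta=-18/35 (≈-0.5143)
After 6 (thin lens f=51): x=1297/70 (≈18.5286) theta=-3133/3570 (≈-0.8776)
After 7 (propagate distance d=40 (to screen)): x=-59173/3570 (≈-16.5751) theta=-3133/3570 (≈-0.8776)
Rounded to 4 decimal places: x = -16.5751

Answer: -16.5751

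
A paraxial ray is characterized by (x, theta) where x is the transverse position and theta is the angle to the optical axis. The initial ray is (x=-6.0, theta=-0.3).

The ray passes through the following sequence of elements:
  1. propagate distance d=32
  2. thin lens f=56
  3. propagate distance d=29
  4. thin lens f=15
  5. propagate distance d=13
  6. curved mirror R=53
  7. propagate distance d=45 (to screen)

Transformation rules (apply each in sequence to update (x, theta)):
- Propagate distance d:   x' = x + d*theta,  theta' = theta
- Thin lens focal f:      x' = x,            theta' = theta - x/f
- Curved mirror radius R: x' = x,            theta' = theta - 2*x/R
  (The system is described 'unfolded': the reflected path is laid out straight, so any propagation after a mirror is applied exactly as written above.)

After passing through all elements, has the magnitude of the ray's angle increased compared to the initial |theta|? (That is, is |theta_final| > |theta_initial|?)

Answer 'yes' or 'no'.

Answer: yes

Derivation:
Initial: x=-6.0000 theta=-0.3000
After 1 (propagate distance d=32): x=-15.6000 theta=-0.3000
After 2 (thin lens f=56): x=-15.6000 theta=-3/140 (≈-0.0214)
After 3 (propagate distance d=29): x=-2271/140 (≈-16.2214) theta=-3/140 (≈-0.0214)
After 4 (thin lens f=15): x=-2271/140 (≈-16.2214) theta=1.0600
After 5 (propagate distance d=13): x=-1709/700 (≈-2.4414) theta=1.0600
After 6 (curved mirror R=53): x=-1709/700 (≈-2.4414) theta=10686/9275 (≈1.1521)
After 7 (propagate distance d=45 (to screen)): x=1832903/37100 (≈49.4044) theta=10686/9275 (≈1.1521)
|theta_initial|=0.3000 |theta_final|=10686/9275 (≈1.1521) -> increased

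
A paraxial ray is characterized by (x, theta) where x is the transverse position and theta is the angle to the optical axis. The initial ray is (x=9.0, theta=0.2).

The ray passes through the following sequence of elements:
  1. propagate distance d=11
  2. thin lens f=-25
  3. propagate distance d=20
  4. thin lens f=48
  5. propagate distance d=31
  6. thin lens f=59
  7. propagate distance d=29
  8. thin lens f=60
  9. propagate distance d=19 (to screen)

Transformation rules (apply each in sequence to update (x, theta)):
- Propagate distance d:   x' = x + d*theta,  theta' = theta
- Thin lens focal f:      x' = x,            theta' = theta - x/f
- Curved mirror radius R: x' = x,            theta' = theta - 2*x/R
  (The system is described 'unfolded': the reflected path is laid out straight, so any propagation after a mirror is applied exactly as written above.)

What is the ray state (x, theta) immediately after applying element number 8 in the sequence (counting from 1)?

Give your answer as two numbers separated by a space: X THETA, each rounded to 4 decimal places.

Initial: x=9.0000 theta=0.2000
After 1 (propagate distance d=11): x=11.2000 theta=0.2000
After 2 (thin lens f=-25): x=11.2000 theta=0.6480
After 3 (propagate distance d=20): x=24.1600 theta=0.6480
After 4 (thin lens f=48): x=24.1600 theta=217/1500 (≈0.1447)
After 5 (propagate distance d=31): x=42967/1500 (≈28.6447) theta=217/1500 (≈0.1447)
After 6 (thin lens f=59): x=42967/1500 (≈28.6447) theta=-7541/22125 (≈-0.3408)
After 7 (propagate distance d=29): x=1660297/88500 (≈18.7604) theta=-7541/22125 (≈-0.3408)
After 8 (thin lens f=60): x=1660297/88500 (≈18.7604) theta=-3470137/5310000 (≈-0.6535)
Rounded to 4 decimal places: x = 18.7604, theta = -0.6535

Answer: 18.7604 -0.6535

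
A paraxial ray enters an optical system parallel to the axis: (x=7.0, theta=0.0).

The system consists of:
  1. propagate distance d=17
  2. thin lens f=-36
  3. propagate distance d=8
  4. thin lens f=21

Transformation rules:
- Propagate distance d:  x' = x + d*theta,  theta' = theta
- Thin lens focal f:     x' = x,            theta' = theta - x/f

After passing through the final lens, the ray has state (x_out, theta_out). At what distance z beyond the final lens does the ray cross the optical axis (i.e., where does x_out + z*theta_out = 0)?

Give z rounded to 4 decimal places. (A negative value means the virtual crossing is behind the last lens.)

Initial: x=7.0000 theta=0.0000
After 1 (propagate distance d=17): x=7.0000 theta=0.0000
After 2 (thin lens f=-36): x=7.0000 theta=7/36 (≈0.1944)
After 3 (propagate distance d=8): x=77/9 (≈8.5556) theta=7/36 (≈0.1944)
After 4 (thin lens f=21): x=77/9 (≈8.5556) theta=-23/108 (≈-0.2130)
z_focus = -x_out/theta_out = -(77/9)/(-23/108) = 924/23 ≈ 40.1739
Rounded to 4 decimal places: z = 40.1739

Answer: 40.1739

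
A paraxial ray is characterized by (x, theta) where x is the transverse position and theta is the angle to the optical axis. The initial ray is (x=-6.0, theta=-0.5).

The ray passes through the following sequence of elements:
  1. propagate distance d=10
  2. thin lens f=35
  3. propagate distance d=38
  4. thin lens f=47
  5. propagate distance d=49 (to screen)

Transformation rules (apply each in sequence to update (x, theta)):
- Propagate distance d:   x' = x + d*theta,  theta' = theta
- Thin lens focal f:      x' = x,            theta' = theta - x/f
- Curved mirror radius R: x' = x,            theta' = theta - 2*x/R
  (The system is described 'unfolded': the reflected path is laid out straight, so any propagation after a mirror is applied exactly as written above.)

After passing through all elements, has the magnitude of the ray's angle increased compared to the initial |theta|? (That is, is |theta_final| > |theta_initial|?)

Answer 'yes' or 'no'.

Answer: no

Derivation:
Initial: x=-6.0000 theta=-0.5000
After 1 (propagate distance d=10): x=-11.0000 theta=-0.5000
After 2 (thin lens f=35): x=-11.0000 theta=-13/70 (≈-0.1857)
After 3 (propagate distance d=38): x=-632/35 (≈-18.0571) theta=-13/70 (≈-0.1857)
After 4 (thin lens f=47): x=-632/35 (≈-18.0571) theta=653/3290 (≈0.1985)
After 5 (propagate distance d=49 (to screen)): x=-27411/3290 (≈-8.3316) theta=653/3290 (≈0.1985)
|theta_initial|=0.5000 |theta_final|=653/3290 (≈0.1985) -> not increased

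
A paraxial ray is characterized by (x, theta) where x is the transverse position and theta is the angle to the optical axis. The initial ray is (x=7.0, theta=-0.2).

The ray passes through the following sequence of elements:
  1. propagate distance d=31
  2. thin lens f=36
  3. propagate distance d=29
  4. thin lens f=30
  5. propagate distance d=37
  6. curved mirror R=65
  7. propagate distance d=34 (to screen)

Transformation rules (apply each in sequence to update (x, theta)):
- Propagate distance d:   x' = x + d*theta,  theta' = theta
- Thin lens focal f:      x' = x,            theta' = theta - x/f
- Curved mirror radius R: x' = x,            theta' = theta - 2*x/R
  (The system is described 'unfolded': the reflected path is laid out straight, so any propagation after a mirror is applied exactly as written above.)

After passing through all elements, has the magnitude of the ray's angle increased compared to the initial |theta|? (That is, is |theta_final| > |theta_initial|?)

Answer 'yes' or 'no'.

Answer: no

Derivation:
Initial: x=7.0000 theta=-0.2000
After 1 (propagate distance d=31): x=0.8000 theta=-0.2000
After 2 (thin lens f=36): x=0.8000 theta=-2/9 (≈-0.2222)
After 3 (propagate distance d=29): x=-254/45 (≈-5.6444) theta=-2/9 (≈-0.2222)
After 4 (thin lens f=30): x=-254/45 (≈-5.6444) theta=-23/675 (≈-0.0341)
After 5 (propagate distance d=37): x=-4661/675 (≈-6.9052) theta=-23/675 (≈-0.0341)
After 6 (curved mirror R=65): x=-4661/675 (≈-6.9052) theta=2609/14625 (≈0.1784)
After 7 (propagate distance d=34 (to screen)): x=-36847/43875 (≈-0.8398) theta=2609/14625 (≈0.1784)
|theta_initial|=0.2000 |theta_final|=2609/14625 (≈0.1784) -> not increased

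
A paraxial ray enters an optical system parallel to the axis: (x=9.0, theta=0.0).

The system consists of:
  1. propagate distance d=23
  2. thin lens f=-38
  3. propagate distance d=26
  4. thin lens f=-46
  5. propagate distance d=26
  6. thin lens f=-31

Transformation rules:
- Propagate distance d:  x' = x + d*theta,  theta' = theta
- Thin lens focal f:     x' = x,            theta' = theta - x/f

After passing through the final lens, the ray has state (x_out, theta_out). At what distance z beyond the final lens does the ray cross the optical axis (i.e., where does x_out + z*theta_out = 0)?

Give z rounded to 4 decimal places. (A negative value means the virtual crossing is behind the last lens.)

Initial: x=9.0000 theta=0.0000
After 1 (propagate distance d=23): x=9.0000 theta=0.0000
After 2 (thin lens f=-38): x=9.0000 theta=9/38 (≈0.2368)
After 3 (propagate distance d=26): x=288/19 (≈15.1579) theta=9/38 (≈0.2368)
After 4 (thin lens f=-46): x=288/19 (≈15.1579) theta=495/874 (≈0.5664)
After 5 (propagate distance d=26): x=13059/437 (≈29.8833) theta=495/874 (≈0.5664)
After 6 (thin lens f=-31): x=13059/437 (≈29.8833) theta=41463/27094 (≈1.5303)
z_focus = -x_out/theta_out = -(13059/437)/(41463/27094) = -89962/4607 ≈ -19.5272
Rounded to 4 decimal places: z = -19.5272

Answer: -19.5272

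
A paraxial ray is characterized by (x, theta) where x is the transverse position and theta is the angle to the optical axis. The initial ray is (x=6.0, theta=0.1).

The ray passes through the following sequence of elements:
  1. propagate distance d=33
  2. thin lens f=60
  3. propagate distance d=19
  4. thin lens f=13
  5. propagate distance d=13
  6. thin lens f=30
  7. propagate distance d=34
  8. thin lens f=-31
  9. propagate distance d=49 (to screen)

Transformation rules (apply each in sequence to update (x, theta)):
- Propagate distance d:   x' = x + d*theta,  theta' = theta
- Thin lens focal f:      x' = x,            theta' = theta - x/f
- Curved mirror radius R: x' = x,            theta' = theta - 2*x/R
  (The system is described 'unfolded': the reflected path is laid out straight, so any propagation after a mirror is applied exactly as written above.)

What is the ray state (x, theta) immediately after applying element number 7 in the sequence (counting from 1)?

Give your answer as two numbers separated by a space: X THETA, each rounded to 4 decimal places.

Initial: x=6.0000 theta=0.1000
After 1 (propagate distance d=33): x=9.3000 theta=0.1000
After 2 (thin lens f=60): x=9.3000 theta=-0.0550
After 3 (propagate distance d=19): x=8.2550 theta=-0.0550
After 4 (thin lens f=13): x=8.2550 theta=-0.6900
After 5 (propagate distance d=13): x=-0.7150 theta=-0.6900
After 6 (thin lens f=30): x=-0.7150 theta=-3997/6000 (≈-0.6662)
After 7 (propagate distance d=34): x=-35047/1500 (≈-23.3647) theta=-3997/6000 (≈-0.6662)
Rounded to 4 decimal places: x = -23.3647, theta = -0.6662

Answer: -23.3647 -0.6662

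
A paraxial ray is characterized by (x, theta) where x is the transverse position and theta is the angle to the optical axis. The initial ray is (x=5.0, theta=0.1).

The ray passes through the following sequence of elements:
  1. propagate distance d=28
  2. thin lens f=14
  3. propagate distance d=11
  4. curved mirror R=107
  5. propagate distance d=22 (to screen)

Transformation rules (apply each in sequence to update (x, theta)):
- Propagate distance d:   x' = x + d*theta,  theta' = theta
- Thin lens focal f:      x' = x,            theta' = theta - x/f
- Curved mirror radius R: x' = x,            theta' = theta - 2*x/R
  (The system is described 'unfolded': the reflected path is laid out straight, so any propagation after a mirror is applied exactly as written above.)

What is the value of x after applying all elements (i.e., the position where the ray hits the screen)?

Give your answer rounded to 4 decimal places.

Initial: x=5.0000 theta=0.1000
After 1 (propagate distance d=28): x=7.8000 theta=0.1000
After 2 (thin lens f=14): x=7.8000 theta=-16/35 (≈-0.4571)
After 3 (propagate distance d=11): x=97/35 (≈2.7714) theta=-16/35 (≈-0.4571)
After 4 (curved mirror R=107): x=97/35 (≈2.7714) theta=-1906/3745 (≈-0.5089)
After 5 (propagate distance d=22 (to screen)): x=-31553/3745 (≈-8.4254) theta=-1906/3745 (≈-0.5089)
Rounded to 4 decimal places: x = -8.4254

Answer: -8.4254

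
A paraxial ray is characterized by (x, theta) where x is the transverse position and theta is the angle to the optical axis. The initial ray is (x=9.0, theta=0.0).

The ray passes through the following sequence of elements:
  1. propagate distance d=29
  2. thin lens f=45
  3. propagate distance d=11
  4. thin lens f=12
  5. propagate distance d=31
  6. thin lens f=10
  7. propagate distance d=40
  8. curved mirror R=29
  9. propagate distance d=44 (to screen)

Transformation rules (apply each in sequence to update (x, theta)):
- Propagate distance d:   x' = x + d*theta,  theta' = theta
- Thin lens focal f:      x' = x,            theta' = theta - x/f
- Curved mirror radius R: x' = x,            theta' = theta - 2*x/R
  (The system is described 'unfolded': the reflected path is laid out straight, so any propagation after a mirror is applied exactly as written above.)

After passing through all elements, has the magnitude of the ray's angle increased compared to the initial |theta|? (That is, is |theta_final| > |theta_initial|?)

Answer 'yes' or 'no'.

Initial: x=9.0000 theta=0.0000
After 1 (propagate distance d=29): x=9.0000 theta=0.0000
After 2 (thin lens f=45): x=9.0000 theta=-0.2000
After 3 (propagate distance d=11): x=6.8000 theta=-0.2000
After 4 (thin lens f=12): x=6.8000 theta=-23/30 (≈-0.7667)
After 5 (propagate distance d=31): x=-509/30 (≈-16.9667) theta=-23/30 (≈-0.7667)
After 6 (thin lens f=10): x=-509/30 (≈-16.9667) theta=0.9300
After 7 (propagate distance d=40): x=607/30 (≈20.2333) theta=0.9300
After 8 (curved mirror R=29): x=607/30 (≈20.2333) theta=-4049/8700 (≈-0.4654)
After 9 (propagate distance d=44 (to screen)): x=-1063/4350 (≈-0.2444) theta=-4049/8700 (≈-0.4654)
|theta_initial|=0.0000 |theta_final|=4049/8700 (≈0.4654) -> increased

Answer: yes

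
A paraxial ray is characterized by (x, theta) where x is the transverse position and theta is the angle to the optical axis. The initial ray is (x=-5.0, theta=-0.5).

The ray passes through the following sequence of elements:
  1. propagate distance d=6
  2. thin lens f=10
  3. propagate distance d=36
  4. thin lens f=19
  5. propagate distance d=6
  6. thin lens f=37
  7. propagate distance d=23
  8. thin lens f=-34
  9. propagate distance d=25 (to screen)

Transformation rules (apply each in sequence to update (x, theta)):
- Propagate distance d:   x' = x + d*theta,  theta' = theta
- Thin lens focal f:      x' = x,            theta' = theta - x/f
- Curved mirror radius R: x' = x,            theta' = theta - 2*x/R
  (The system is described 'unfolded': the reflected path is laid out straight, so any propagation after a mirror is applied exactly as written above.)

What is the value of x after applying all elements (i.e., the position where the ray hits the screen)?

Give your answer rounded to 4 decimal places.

Initial: x=-5.0000 theta=-0.5000
After 1 (propagate distance d=6): x=-8.0000 theta=-0.5000
After 2 (thin lens f=10): x=-8.0000 theta=0.3000
After 3 (propagate distance d=36): x=2.8000 theta=0.3000
After 4 (thin lens f=19): x=2.8000 theta=29/190 (≈0.1526)
After 5 (propagate distance d=6): x=353/95 (≈3.7158) theta=29/190 (≈0.1526)
After 6 (thin lens f=37): x=353/95 (≈3.7158) theta=367/7030 (≈0.0522)
After 7 (propagate distance d=23): x=34563/7030 (≈4.9165) theta=367/7030 (≈0.0522)
After 8 (thin lens f=-34): x=34563/7030 (≈4.9165) theta=47041/239020 (≈0.1968)
After 9 (propagate distance d=25 (to screen)): x=2351167/239020 (≈9.8367) theta=47041/239020 (≈0.1968)
Rounded to 4 decimal places: x = 9.8367

Answer: 9.8367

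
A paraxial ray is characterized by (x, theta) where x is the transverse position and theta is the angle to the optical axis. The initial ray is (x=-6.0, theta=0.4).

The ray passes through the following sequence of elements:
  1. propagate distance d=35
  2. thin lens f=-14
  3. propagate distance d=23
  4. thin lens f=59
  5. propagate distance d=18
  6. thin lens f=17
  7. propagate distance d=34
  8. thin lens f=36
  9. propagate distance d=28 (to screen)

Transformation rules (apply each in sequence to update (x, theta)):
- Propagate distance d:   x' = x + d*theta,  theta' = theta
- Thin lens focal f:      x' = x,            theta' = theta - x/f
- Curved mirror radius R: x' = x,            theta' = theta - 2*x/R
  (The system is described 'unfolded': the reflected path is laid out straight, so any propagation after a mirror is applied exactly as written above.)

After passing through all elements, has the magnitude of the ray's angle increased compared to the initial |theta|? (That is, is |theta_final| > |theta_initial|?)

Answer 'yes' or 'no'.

Answer: yes

Derivation:
Initial: x=-6.0000 theta=0.4000
After 1 (propagate distance d=35): x=8.0000 theta=0.4000
After 2 (thin lens f=-14): x=8.0000 theta=34/35 (≈0.9714)
After 3 (propagate distance d=23): x=1062/35 (≈30.3429) theta=34/35 (≈0.9714)
After 4 (thin lens f=59): x=1062/35 (≈30.3429) theta=16/35 (≈0.4571)
After 5 (propagate distance d=18): x=270/7 (≈38.5714) theta=16/35 (≈0.4571)
After 6 (thin lens f=17): x=270/7 (≈38.5714) theta=-154/85 (≈-1.8118)
After 7 (propagate distance d=34): x=-806/35 (≈-23.0286) theta=-154/85 (≈-1.8118)
After 8 (thin lens f=36): x=-806/35 (≈-23.0286) theta=-12553/10710 (≈-1.1721)
After 9 (propagate distance d=28 (to screen)): x=-59812/1071 (≈-55.8469) theta=-12553/10710 (≈-1.1721)
|theta_initial|=0.4000 |theta_final|=12553/10710 (≈1.1721) -> increased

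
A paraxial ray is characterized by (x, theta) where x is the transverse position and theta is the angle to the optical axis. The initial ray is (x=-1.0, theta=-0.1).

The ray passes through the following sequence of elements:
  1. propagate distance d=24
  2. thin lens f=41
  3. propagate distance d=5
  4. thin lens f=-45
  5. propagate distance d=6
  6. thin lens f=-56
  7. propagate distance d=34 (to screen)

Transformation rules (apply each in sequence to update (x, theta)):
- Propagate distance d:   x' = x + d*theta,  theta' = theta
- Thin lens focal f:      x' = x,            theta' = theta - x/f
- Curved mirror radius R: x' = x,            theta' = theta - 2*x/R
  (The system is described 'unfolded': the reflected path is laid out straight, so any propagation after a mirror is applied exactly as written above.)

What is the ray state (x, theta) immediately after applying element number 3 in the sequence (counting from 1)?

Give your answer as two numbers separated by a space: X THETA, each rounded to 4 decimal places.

Answer: -3.4854 -0.0171

Derivation:
Initial: x=-1.0000 theta=-0.1000
After 1 (propagate distance d=24): x=-3.4000 theta=-0.1000
After 2 (thin lens f=41): x=-3.4000 theta=-7/410 (≈-0.0171)
After 3 (propagate distance d=5): x=-1429/410 (≈-3.4854) theta=-7/410 (≈-0.0171)
Rounded to 4 decimal places: x = -3.4854, theta = -0.0171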